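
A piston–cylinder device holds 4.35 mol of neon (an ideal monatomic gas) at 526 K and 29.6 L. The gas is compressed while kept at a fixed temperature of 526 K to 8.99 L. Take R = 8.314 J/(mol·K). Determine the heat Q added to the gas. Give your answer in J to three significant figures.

Q ≈ -22700 J

Isothermal ⇒ ΔU = 0, so Q = W = nRT ln(V₂/V₁).
Q = (4.35)(8.314)(526) ln(8.99/29.6) = 19023 × -1.192 = -22669 J.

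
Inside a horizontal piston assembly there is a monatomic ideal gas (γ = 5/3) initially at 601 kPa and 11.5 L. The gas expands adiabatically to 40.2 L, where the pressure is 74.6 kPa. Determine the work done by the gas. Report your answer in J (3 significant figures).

W ≈ 5870 J

Adiabatic: W = (P₁V₁ − P₂V₂)/(γ − 1) with γ = 5/3.
P₁V₁ = 6912 J, P₂V₂ = 2999 J.
W = (6912 − 2999) / 0.6667 = 5869 J.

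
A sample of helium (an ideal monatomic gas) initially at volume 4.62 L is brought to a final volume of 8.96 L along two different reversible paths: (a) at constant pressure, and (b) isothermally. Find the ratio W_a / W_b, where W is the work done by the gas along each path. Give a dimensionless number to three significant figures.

Path (a) isobaric: W = P₁(V₂ − V₁) → W_a/(P₁V₁) = 0.9394.
Path (b) isothermal: W = P₁V₁ ln(V₂/V₁) → W_b/(P₁V₁) = 0.6624.
W_a / W_b = 0.9394 / 0.6624 = 1.418.

W_a / W_b ≈ 1.42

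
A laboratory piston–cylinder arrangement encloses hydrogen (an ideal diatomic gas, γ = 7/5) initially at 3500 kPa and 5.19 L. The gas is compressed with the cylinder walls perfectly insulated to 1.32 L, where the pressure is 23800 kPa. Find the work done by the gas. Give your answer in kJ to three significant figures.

Adiabatic: W = (P₁V₁ − P₂V₂)/(γ − 1) with γ = 7/5.
P₁V₁ = 18165 J, P₂V₂ = 31416 J.
W = (18165 − 31416) / 0.4 = -33128 J.

W ≈ -33.1 kJ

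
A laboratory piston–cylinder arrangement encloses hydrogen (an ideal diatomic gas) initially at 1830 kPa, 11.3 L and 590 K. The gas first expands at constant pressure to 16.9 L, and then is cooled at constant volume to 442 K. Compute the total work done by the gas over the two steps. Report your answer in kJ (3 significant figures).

W_total ≈ 10.2 kJ

Step 1 (isobaric): W = PΔV = (1830 kPa)(16.9 − 11.3 L) = 10248 J.
Step 2 (isochoric): W = 0 (constant volume).
W_total = 10248 + 0 = 10248 J.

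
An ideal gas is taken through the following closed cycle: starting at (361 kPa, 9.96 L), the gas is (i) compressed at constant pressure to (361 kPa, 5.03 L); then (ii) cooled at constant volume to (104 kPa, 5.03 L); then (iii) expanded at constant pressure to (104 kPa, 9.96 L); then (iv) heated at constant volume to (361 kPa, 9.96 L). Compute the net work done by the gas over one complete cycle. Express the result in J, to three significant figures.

W_net ≈ -1270 J

Constant-volume legs do no work.
W(i) = (361)(5.03 − 9.96) = -1780 J; W(iii) = (104)(9.96 − 5.03) = 512.7 J.
W_net = -1780 + 512.7 = -1267 J (the counter-clockwise enclosed area).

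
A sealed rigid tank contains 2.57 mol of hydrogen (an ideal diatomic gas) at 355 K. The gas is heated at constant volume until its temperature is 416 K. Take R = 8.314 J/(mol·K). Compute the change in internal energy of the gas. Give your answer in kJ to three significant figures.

ΔU ≈ 3.26 kJ

Constant volume ⇒ W = 0, so Q = ΔU = nCᵥΔT with Cᵥ = 5R/2 = 20.79 J/(mol·K).
ΔU = (2.57)(20.79)(416 − 355) = 3258 J.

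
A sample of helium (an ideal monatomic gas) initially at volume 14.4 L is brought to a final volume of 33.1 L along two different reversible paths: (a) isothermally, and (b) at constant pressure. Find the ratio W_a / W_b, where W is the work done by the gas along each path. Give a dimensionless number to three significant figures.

Path (a) isothermal: W = P₁V₁ ln(V₂/V₁) → W_a/(P₁V₁) = 0.8323.
Path (b) isobaric: W = P₁(V₂ − V₁) → W_b/(P₁V₁) = 1.299.
W_a / W_b = 0.8323 / 1.299 = 0.6409.

W_a / W_b ≈ 0.641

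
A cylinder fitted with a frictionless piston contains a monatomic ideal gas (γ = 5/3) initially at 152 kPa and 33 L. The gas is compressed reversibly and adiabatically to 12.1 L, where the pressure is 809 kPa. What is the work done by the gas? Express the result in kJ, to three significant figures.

W ≈ -7.16 kJ

Adiabatic: W = (P₁V₁ − P₂V₂)/(γ − 1) with γ = 5/3.
P₁V₁ = 5016 J, P₂V₂ = 9789 J.
W = (5016 − 9789) / 0.6667 = -7159 J.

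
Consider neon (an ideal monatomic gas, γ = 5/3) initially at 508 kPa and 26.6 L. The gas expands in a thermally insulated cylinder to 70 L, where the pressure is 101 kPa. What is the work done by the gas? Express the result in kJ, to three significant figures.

W ≈ 9.66 kJ

Adiabatic: W = (P₁V₁ − P₂V₂)/(γ − 1) with γ = 5/3.
P₁V₁ = 13513 J, P₂V₂ = 7070 J.
W = (13513 − 7070) / 0.6667 = 9664 J.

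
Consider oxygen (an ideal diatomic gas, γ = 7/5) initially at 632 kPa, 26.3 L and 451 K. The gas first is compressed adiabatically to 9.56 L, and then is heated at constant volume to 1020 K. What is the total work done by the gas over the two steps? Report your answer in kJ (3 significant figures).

W_total ≈ -20.7 kJ

Step 1 (adiabatic): W = (P₁V₁ − P₂V₂)/(γ−1) = (16622 − 24916)/0.4 = -20735 J.
Step 2 (isochoric): W = 0 (constant volume).
W_total = -20735 + 0 = -20735 J.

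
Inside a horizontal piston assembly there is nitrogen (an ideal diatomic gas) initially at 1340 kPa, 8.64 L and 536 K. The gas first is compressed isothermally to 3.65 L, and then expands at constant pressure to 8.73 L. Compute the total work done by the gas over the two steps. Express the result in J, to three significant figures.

W_total ≈ 6140 J

Step 1 (isothermal): W = P₁V₁ ln(V₂/V₁) = (11578) ln(3.65/8.64) = -9976 J.
After step 1: P = 3172 kPa, V = 3.65 L, T = 536 K.
Step 2 (isobaric): W = PΔV = (3172 kPa)(8.73 − 3.65 L) = 16113 J.
W_total = -9976 + 16113 = 6137 J.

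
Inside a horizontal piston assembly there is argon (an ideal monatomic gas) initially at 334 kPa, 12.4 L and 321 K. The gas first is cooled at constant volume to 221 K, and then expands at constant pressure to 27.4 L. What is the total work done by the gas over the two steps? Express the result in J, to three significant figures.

W_total ≈ 3450 J

Step 1 (isochoric): W = 0 (constant volume).
After step 1: P = 230 kPa (V unchanged).
Step 2 (isobaric): W = PΔV = (230 kPa)(27.4 − 12.4 L) = 3449 J.
W_total = 0 + 3449 = 3449 J.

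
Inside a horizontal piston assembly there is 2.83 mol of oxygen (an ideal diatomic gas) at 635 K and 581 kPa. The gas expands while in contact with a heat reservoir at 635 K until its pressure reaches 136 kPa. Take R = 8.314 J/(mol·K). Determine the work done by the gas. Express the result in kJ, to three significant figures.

W ≈ 21.7 kJ

Isothermal process: W = nRT ln(V₂/V₁) = nRT ln(P₁/P₂).
W = (2.83)(8.314)(635) × ln(581/136)
  = 14941 × ln(4.272) = 14941 × 1.452
W_by_gas = 21695 J.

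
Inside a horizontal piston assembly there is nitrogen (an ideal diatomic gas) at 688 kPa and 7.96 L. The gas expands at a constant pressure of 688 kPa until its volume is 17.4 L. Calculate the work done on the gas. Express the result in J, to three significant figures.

W ≈ -6490 J

Isobaric: W = P ΔV.
W = (688 kPa)(17.4 − 7.96 L) = (688)(9.44) = 6495 J.
Work on gas = −W_by = -6495 J.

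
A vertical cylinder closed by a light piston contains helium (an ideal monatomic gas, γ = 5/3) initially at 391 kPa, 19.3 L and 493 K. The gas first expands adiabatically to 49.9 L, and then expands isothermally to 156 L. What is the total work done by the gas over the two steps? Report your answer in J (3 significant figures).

W_total ≈ 9880 J

Step 1 (adiabatic): W = (P₁V₁ − P₂V₂)/(γ−1) = (7546 − 4006)/0.667 = 5311 J.
After step 1: P = 80.28 kPa, V = 49.9 L, T = 261.7 K.
Step 2 (isothermal): W = P₁V₁ ln(V₂/V₁) = (4006) ln(156/49.9) = 4566 J.
W_total = 5311 + 4566 = 9877 J.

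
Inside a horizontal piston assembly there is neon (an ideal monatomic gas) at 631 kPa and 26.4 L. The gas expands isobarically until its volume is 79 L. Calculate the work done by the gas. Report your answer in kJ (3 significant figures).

Isobaric: W = P ΔV.
W = (631 kPa)(79 − 26.4 L) = (631)(52.6) = 33191 J.

W ≈ 33.2 kJ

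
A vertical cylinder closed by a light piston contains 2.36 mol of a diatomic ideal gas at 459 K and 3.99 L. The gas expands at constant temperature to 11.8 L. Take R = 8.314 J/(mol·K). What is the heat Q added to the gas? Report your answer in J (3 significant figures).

Q ≈ 9770 J

Isothermal ⇒ ΔU = 0, so Q = W = nRT ln(V₂/V₁).
Q = (2.36)(8.314)(459) ln(11.8/3.99) = 9006 × 1.084 = 9765 J.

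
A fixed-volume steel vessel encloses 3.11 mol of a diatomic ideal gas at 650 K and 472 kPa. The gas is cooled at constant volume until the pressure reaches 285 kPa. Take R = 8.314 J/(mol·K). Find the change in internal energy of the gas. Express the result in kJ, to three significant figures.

Constant volume ⇒ W = 0, so Q = ΔU = nCᵥΔT with Cᵥ = 5R/2 = 20.79 J/(mol·K).
At constant V, T₂/T₁ = P₂/P₁ ⇒ ΔT = T₁(P₂/P₁ − 1) = 650·(285/472 − 1) = -257.5 K.
ΔU = (3.11)(20.79)(-257.5) = -16647 J.

ΔU ≈ -16.6 kJ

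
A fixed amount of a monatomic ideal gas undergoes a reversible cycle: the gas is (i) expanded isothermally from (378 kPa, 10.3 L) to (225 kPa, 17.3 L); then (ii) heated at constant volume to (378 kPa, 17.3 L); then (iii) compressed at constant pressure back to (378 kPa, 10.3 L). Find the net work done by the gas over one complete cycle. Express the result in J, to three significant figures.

W_net ≈ -627 J

Leg (i): W = PᵢVᵢ ln(V_f/Vᵢ) = (3893) ln(17.3/10.3) = 2019 J.
Leg (ii): W = 0.
Leg (iii): W = PΔV = (378)(10.3 − 17.3) = -2646 J.
W_net = 2019 − 2646 = -627 J.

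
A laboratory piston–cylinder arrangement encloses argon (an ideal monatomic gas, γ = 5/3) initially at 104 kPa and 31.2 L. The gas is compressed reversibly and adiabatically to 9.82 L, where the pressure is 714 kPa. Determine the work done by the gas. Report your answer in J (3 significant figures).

Adiabatic: W = (P₁V₁ − P₂V₂)/(γ − 1) with γ = 5/3.
P₁V₁ = 3245 J, P₂V₂ = 7011 J.
W = (3245 − 7011) / 0.6667 = -5650 J.

W ≈ -5650 J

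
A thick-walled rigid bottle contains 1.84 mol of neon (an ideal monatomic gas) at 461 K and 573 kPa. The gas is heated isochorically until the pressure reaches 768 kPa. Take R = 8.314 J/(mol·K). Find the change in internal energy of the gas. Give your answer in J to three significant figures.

Constant volume ⇒ W = 0, so Q = ΔU = nCᵥΔT with Cᵥ = 3R/2 = 12.47 J/(mol·K).
At constant V, T₂/T₁ = P₂/P₁ ⇒ ΔT = T₁(P₂/P₁ − 1) = 461·(768/573 − 1) = 156.9 K.
ΔU = (1.84)(12.47)(156.9) = 3600 J.

ΔU ≈ 3600 J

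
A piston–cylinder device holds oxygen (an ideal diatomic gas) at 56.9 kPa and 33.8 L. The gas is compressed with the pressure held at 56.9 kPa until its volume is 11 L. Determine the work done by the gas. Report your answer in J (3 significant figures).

Isobaric: W = P ΔV.
W = (56.9 kPa)(11 − 33.8 L) = (56.9)(-22.8) = -1297 J.

W ≈ -1300 J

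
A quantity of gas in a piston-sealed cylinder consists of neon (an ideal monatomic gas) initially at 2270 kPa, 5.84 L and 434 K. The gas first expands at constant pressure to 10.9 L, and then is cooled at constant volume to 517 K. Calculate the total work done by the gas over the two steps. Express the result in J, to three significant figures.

Step 1 (isobaric): W = PΔV = (2270 kPa)(10.9 − 5.84 L) = 11486 J.
Step 2 (isochoric): W = 0 (constant volume).
W_total = 11486 + 0 = 11486 J.

W_total ≈ 11500 J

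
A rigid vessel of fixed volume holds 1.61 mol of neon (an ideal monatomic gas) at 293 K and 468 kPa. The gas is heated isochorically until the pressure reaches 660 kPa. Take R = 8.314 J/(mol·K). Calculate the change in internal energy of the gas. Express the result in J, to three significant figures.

Constant volume ⇒ W = 0, so Q = ΔU = nCᵥΔT with Cᵥ = 3R/2 = 12.47 J/(mol·K).
At constant V, T₂/T₁ = P₂/P₁ ⇒ ΔT = T₁(P₂/P₁ − 1) = 293·(660/468 − 1) = 120.2 K.
ΔU = (1.61)(12.47)(120.2) = 2414 J.

ΔU ≈ 2410 J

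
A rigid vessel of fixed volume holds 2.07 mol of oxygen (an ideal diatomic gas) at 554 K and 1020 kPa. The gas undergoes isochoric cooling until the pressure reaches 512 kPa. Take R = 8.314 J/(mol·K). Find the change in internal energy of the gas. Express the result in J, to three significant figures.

ΔU ≈ -11900 J

Constant volume ⇒ W = 0, so Q = ΔU = nCᵥΔT with Cᵥ = 5R/2 = 20.79 J/(mol·K).
At constant V, T₂/T₁ = P₂/P₁ ⇒ ΔT = T₁(P₂/P₁ − 1) = 554·(512/1020 − 1) = -275.9 K.
ΔU = (2.07)(20.79)(-275.9) = -11871 J.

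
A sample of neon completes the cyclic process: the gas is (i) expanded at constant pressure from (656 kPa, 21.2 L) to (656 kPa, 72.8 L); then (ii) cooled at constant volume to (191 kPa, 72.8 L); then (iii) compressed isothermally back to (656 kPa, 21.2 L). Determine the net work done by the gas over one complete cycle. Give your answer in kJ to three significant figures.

Leg (i): W = PΔV = (656)(72.8 − 21.2) = 33850 J.
Leg (ii): W = 0.
Leg (iii): W = PᵢVᵢ ln(V_f/Vᵢ) = (13905) ln(21.2/72.8) = -17155 J.
W_net = 33850 − 17155 = 16695 J.

W_net ≈ 16.7 kJ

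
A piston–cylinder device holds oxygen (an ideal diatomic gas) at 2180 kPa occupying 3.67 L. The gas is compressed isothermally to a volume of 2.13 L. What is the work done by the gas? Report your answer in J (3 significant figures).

Isothermal: W = nRT ln(V₂/V₁) = P₁V₁ ln(V₂/V₁).
P₁V₁ = (2180 kPa)(3.67 L) = 8001 J.
W = 8001 × ln(2.13/3.67) = 8001 × -0.5441
W_by_gas = -4353 J.

W ≈ -4350 J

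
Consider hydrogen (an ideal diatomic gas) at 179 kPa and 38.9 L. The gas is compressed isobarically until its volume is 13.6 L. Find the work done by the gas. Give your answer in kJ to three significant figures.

Isobaric: W = P ΔV.
W = (179 kPa)(13.6 − 38.9 L) = (179)(-25.3) = -4529 J.

W ≈ -4.53 kJ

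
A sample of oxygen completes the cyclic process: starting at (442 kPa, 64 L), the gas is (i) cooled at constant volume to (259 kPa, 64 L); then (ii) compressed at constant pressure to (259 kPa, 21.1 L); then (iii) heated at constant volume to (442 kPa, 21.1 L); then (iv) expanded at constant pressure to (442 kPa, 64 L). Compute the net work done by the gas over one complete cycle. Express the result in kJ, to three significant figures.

W_net ≈ 7.85 kJ

Constant-volume legs do no work.
W(ii) = (259)(21.1 − 64) = -11111 J; W(iv) = (442)(64 − 21.1) = 18962 J.
W_net = -11111 + 18962 = 7851 J (the clockwise enclosed area).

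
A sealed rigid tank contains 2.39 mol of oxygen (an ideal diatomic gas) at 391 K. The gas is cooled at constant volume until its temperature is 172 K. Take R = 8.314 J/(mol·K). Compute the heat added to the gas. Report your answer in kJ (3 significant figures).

Constant volume ⇒ W = 0, so Q = ΔU = nCᵥΔT with Cᵥ = 5R/2 = 20.79 J/(mol·K).
ΔU = (2.39)(20.79)(172 − 391) = -10879 J.

Q ≈ -10.9 kJ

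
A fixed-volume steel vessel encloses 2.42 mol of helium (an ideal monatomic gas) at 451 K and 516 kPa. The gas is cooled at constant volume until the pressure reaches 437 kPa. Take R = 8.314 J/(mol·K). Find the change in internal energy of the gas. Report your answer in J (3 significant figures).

Constant volume ⇒ W = 0, so Q = ΔU = nCᵥΔT with Cᵥ = 3R/2 = 12.47 J/(mol·K).
At constant V, T₂/T₁ = P₂/P₁ ⇒ ΔT = T₁(P₂/P₁ − 1) = 451·(437/516 − 1) = -69.05 K.
ΔU = (2.42)(12.47)(-69.05) = -2084 J.

ΔU ≈ -2080 J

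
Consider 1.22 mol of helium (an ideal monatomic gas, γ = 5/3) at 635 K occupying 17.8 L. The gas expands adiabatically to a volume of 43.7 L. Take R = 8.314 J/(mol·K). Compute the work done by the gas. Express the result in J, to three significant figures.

W ≈ 4350 J

Adiabatic: TV^(γ−1) = const with γ = 5/3.
T₂ = T₁ (V₁/V₂)^(γ−1) = 635 × (17.8/43.7)^0.667 = 635 × 0.5495 = 348.9 K.
W_by = nCᵥ(T₁ − T₂) = (1.22)(12.47)(635 − 348.9) = 4353 J.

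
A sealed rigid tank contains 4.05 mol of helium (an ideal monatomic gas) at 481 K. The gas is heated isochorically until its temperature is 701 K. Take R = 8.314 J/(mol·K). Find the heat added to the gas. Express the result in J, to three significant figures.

Constant volume ⇒ W = 0, so Q = ΔU = nCᵥΔT with Cᵥ = 3R/2 = 12.47 J/(mol·K).
ΔU = (4.05)(12.47)(701 − 481) = 11112 J.

Q ≈ 11100 J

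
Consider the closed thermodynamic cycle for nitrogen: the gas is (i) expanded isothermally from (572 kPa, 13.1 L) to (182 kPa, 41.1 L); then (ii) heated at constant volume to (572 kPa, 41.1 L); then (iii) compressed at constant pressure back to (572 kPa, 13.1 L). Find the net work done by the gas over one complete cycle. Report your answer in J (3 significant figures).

W_net ≈ -7450 J

Leg (i): W = PᵢVᵢ ln(V_f/Vᵢ) = (7493) ln(41.1/13.1) = 8568 J.
Leg (ii): W = 0.
Leg (iii): W = PΔV = (572)(13.1 − 41.1) = -16016 J.
W_net = 8568 − 16016 = -7448 J.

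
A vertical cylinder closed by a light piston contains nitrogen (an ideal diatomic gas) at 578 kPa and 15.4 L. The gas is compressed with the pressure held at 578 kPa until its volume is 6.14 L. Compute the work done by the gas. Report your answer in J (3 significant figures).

Isobaric: W = P ΔV.
W = (578 kPa)(6.14 − 15.4 L) = (578)(-9.26) = -5352 J.

W ≈ -5350 J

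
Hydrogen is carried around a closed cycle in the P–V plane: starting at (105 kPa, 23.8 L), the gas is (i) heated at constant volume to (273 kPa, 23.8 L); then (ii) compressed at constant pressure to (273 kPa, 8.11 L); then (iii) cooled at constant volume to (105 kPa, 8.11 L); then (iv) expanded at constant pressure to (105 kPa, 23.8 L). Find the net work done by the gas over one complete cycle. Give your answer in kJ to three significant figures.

Constant-volume legs do no work.
W(ii) = (273)(8.11 − 23.8) = -4283 J; W(iv) = (105)(23.8 − 8.11) = 1647 J.
W_net = -4283 + 1647 = -2636 J (the counter-clockwise enclosed area).

W_net ≈ -2.64 kJ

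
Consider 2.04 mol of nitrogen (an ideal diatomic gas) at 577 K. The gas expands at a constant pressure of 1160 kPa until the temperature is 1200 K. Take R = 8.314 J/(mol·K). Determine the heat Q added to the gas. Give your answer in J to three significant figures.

Isobaric: W = nRΔT = (2.04)(8.314)(623) = 10566 J.
ΔU = nCᵥΔT with Cᵥ = 5R/2: ΔU = (2.04)(20.79)(623) = 26416 J.
Q = ΔU + W = 26416 + 10566 = 36983 J.

Q ≈ 37000 J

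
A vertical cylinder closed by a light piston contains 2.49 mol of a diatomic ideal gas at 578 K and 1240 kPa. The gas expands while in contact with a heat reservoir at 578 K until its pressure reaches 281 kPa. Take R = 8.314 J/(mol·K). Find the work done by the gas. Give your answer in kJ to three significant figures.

W ≈ 17.8 kJ

Isothermal process: W = nRT ln(V₂/V₁) = nRT ln(P₁/P₂).
W = (2.49)(8.314)(578) × ln(1240/281)
  = 11966 × ln(4.413) = 11966 × 1.485
W_by_gas = 17763 J.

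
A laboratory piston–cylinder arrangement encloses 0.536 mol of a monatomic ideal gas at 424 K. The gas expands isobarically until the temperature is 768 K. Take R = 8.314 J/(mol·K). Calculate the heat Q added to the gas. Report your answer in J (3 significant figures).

Isobaric: W = nRΔT = (0.536)(8.314)(344) = 1533 J.
ΔU = nCᵥΔT with Cᵥ = 3R/2: ΔU = (0.536)(12.47)(344) = 2299 J.
Q = ΔU + W = 2299 + 1533 = 3832 J.

Q ≈ 3830 J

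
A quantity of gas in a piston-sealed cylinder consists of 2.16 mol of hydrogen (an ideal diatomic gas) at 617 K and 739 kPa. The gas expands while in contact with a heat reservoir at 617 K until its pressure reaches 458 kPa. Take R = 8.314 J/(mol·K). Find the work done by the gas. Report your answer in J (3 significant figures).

W ≈ 5300 J

Isothermal process: W = nRT ln(V₂/V₁) = nRT ln(P₁/P₂).
W = (2.16)(8.314)(617) × ln(739/458)
  = 11080 × ln(1.614) = 11080 × 0.4784
W_by_gas = 5301 J.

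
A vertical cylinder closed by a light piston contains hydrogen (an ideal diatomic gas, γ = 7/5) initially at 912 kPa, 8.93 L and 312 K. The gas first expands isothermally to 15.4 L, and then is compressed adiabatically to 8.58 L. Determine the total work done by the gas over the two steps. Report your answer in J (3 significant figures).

W_total ≈ -929 J

Step 1 (isothermal): W = P₁V₁ ln(V₂/V₁) = (8144) ln(15.4/8.93) = 4438 J.
After step 1: P = 528.8 kPa, V = 15.4 L, T = 312 K.
Step 2 (adiabatic): W = (P₁V₁ − P₂V₂)/(γ−1) = (8144 − 10291)/0.4 = -5367 J.
W_total = 4438 − 5367 = -929.1 J.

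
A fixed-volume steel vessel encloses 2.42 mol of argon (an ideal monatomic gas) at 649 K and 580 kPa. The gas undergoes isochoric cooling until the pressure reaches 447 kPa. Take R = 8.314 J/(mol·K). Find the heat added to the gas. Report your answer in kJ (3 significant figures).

Constant volume ⇒ W = 0, so Q = ΔU = nCᵥΔT with Cᵥ = 3R/2 = 12.47 J/(mol·K).
At constant V, T₂/T₁ = P₂/P₁ ⇒ ΔT = T₁(P₂/P₁ − 1) = 649·(447/580 − 1) = -148.8 K.
ΔU = (2.42)(12.47)(-148.8) = -4491 J.

Q ≈ -4.49 kJ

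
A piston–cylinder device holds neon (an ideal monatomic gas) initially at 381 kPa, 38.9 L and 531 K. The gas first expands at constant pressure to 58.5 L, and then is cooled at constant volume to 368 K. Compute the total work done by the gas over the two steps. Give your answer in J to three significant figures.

W_total ≈ 7470 J

Step 1 (isobaric): W = PΔV = (381 kPa)(58.5 − 38.9 L) = 7468 J.
Step 2 (isochoric): W = 0 (constant volume).
W_total = 7468 + 0 = 7468 J.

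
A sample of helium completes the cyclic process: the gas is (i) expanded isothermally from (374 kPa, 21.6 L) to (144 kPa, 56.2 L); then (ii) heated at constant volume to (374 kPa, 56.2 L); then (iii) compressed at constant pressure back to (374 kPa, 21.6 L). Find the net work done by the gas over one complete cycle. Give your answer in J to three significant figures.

W_net ≈ -5220 J

Leg (i): W = PᵢVᵢ ln(V_f/Vᵢ) = (8078) ln(56.2/21.6) = 7725 J.
Leg (ii): W = 0.
Leg (iii): W = PΔV = (374)(21.6 − 56.2) = -12940 J.
W_net = 7725 − 12940 = -5216 J.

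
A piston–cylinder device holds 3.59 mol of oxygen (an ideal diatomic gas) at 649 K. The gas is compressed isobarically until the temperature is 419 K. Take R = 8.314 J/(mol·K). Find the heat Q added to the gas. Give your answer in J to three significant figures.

Q ≈ -24000 J

Isobaric: W = nRΔT = (3.59)(8.314)(-230) = -6865 J.
ΔU = nCᵥΔT with Cᵥ = 5R/2: ΔU = (3.59)(20.79)(-230) = -17162 J.
Q = ΔU + W = -17162 − 6865 = -24027 J.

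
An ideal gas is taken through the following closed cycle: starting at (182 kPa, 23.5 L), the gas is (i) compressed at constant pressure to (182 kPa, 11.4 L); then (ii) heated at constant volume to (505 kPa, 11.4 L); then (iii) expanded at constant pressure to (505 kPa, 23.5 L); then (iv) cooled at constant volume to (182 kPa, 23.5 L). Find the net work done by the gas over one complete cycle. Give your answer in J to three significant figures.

W_net ≈ 3910 J

Constant-volume legs do no work.
W(i) = (182)(11.4 − 23.5) = -2202 J; W(iii) = (505)(23.5 − 11.4) = 6110 J.
W_net = -2202 + 6110 = 3908 J (the clockwise enclosed area).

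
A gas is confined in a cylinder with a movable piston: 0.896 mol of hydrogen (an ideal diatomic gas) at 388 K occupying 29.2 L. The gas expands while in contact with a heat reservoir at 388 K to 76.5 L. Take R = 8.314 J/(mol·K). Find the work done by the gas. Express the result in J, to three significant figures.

W ≈ 2780 J

Isothermal: W = nRT ln(V₂/V₁).
W = (0.896)(8.314)(388) × ln(76.5/29.2)
  = 2890 × 0.9631
W_by_gas = 2784 J.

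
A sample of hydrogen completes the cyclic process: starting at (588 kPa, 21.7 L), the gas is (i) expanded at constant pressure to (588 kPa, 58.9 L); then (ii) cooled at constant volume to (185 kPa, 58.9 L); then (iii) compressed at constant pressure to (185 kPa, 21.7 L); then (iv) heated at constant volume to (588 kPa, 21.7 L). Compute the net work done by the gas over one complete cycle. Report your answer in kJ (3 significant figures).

Constant-volume legs do no work.
W(i) = (588)(58.9 − 21.7) = 21874 J; W(iii) = (185)(21.7 − 58.9) = -6882 J.
W_net = 21874 − 6882 = 14992 J (the clockwise enclosed area).

W_net ≈ 15.0 kJ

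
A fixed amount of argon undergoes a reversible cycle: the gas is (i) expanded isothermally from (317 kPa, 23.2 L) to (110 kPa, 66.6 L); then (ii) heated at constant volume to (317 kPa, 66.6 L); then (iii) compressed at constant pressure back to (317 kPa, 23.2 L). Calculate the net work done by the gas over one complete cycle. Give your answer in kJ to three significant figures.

Leg (i): W = PᵢVᵢ ln(V_f/Vᵢ) = (7354) ln(66.6/23.2) = 7756 J.
Leg (ii): W = 0.
Leg (iii): W = PΔV = (317)(23.2 − 66.6) = -13758 J.
W_net = 7756 − 13758 = -6002 J.

W_net ≈ -6.00 kJ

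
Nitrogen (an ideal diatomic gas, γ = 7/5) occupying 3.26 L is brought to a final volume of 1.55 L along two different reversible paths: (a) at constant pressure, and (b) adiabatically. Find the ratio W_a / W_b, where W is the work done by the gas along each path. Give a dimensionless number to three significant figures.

W_a / W_b ≈ 0.606

Path (a) isobaric: W = P₁(V₂ − V₁) → W_a/(P₁V₁) = -0.5245.
Path (b) adiabatic: W = P₁V₁(1 − (V₁/V₂)^(γ−1))/(γ−1) → W_b/(P₁V₁) = -0.8658.
W_a / W_b = -0.5245 / -0.8658 = 0.6058.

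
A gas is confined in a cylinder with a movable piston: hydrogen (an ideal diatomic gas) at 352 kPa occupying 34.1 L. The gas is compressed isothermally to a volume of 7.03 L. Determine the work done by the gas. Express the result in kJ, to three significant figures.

Isothermal: W = nRT ln(V₂/V₁) = P₁V₁ ln(V₂/V₁).
P₁V₁ = (352 kPa)(34.1 L) = 12003 J.
W = 12003 × ln(7.03/34.1) = 12003 × -1.579
W_by_gas = -18954 J.

W ≈ -19.0 kJ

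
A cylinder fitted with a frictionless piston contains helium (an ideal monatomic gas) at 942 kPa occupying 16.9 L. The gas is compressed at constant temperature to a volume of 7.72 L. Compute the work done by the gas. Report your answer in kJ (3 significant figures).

W ≈ -12.5 kJ

Isothermal: W = nRT ln(V₂/V₁) = P₁V₁ ln(V₂/V₁).
P₁V₁ = (942 kPa)(16.9 L) = 15920 J.
W = 15920 × ln(7.72/16.9) = 15920 × -0.7835
W_by_gas = -12473 J.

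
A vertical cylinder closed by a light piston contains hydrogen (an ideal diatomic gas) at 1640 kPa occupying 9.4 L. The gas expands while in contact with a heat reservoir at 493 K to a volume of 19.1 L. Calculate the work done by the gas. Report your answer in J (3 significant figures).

Isothermal: W = nRT ln(V₂/V₁) = P₁V₁ ln(V₂/V₁).
P₁V₁ = (1640 kPa)(9.4 L) = 15416 J.
W = 15416 × ln(19.1/9.4) = 15416 × 0.709
W_by_gas = 10930 J.

W ≈ 10900 J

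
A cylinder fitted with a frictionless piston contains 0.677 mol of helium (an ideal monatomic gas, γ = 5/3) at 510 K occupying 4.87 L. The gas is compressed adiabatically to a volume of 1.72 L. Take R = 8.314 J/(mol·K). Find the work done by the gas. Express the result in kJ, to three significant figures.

Adiabatic: TV^(γ−1) = const with γ = 5/3.
T₂ = T₁ (V₁/V₂)^(γ−1) = 510 × (4.87/1.72)^0.667 = 510 × 2.001 = 1021 K.
W_by = nCᵥ(T₁ − T₂) = (0.677)(12.47)(510 − 1021) = -4312 J.

W ≈ -4.31 kJ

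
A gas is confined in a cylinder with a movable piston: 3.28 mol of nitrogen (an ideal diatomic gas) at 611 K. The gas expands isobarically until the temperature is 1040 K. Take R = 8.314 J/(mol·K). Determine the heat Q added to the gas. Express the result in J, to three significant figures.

Isobaric: W = nRΔT = (3.28)(8.314)(429) = 11699 J.
ΔU = nCᵥΔT with Cᵥ = 5R/2: ΔU = (3.28)(20.79)(429) = 29247 J.
Q = ΔU + W = 29247 + 11699 = 40946 J.

Q ≈ 40900 J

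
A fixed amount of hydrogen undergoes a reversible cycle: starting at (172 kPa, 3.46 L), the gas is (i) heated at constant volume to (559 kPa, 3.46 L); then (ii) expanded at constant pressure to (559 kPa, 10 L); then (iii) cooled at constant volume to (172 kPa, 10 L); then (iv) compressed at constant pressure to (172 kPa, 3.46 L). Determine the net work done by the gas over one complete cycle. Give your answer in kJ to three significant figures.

W_net ≈ 2.53 kJ

Constant-volume legs do no work.
W(ii) = (559)(10 − 3.46) = 3656 J; W(iv) = (172)(3.46 − 10) = -1125 J.
W_net = 3656 − 1125 = 2531 J (the clockwise enclosed area).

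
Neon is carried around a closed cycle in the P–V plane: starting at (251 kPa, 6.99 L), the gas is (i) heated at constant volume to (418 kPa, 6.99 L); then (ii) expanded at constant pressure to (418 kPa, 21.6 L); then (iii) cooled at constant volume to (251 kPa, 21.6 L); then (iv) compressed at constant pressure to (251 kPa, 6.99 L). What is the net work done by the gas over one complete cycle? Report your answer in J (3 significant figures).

Constant-volume legs do no work.
W(ii) = (418)(21.6 − 6.99) = 6107 J; W(iv) = (251)(6.99 − 21.6) = -3667 J.
W_net = 6107 − 3667 = 2440 J (the clockwise enclosed area).

W_net ≈ 2440 J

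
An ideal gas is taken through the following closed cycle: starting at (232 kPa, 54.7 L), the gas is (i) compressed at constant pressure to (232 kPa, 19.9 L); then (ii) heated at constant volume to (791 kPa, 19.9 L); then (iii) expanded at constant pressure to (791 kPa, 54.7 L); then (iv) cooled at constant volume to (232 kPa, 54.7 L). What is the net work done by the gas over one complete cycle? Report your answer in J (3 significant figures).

Constant-volume legs do no work.
W(i) = (232)(19.9 − 54.7) = -8074 J; W(iii) = (791)(54.7 − 19.9) = 27527 J.
W_net = -8074 + 27527 = 19453 J (the clockwise enclosed area).

W_net ≈ 19500 J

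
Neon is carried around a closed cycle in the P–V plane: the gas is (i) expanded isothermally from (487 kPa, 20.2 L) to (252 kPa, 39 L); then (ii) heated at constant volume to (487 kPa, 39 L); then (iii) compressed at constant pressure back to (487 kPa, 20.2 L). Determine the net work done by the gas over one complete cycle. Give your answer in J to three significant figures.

W_net ≈ -2680 J

Leg (i): W = PᵢVᵢ ln(V_f/Vᵢ) = (9837) ln(39/20.2) = 6472 J.
Leg (ii): W = 0.
Leg (iii): W = PΔV = (487)(20.2 − 39) = -9156 J.
W_net = 6472 − 9156 = -2684 J.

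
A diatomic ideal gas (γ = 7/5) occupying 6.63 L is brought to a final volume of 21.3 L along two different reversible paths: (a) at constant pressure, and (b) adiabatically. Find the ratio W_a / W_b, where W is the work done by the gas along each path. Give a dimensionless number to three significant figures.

Path (a) isobaric: W = P₁(V₂ − V₁) → W_a/(P₁V₁) = 2.213.
Path (b) adiabatic: W = P₁V₁(1 − (V₁/V₂)^(γ−1))/(γ−1) → W_b/(P₁V₁) = 0.9326.
W_a / W_b = 2.213 / 0.9326 = 2.373.

W_a / W_b ≈ 2.37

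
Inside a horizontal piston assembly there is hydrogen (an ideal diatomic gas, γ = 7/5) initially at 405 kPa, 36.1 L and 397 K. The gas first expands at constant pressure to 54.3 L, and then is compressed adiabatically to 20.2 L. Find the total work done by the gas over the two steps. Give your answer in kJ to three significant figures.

W_total ≈ -19.3 kJ

Step 1 (isobaric): W = PΔV = (405 kPa)(54.3 − 36.1 L) = 7371 J.
After step 1: P = 405 kPa, V = 54.3 L, T = 597.1 K.
Step 2 (adiabatic): W = (P₁V₁ − P₂V₂)/(γ−1) = (21992 − 32661)/0.4 = -26675 J.
W_total = 7371 − 26675 = -19304 J.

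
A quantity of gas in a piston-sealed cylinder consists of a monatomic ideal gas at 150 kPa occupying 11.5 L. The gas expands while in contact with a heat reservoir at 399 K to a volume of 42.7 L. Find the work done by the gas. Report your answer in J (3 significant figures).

Isothermal: W = nRT ln(V₂/V₁) = P₁V₁ ln(V₂/V₁).
P₁V₁ = (150 kPa)(11.5 L) = 1725 J.
W = 1725 × ln(42.7/11.5) = 1725 × 1.312
W_by_gas = 2263 J.

W ≈ 2260 J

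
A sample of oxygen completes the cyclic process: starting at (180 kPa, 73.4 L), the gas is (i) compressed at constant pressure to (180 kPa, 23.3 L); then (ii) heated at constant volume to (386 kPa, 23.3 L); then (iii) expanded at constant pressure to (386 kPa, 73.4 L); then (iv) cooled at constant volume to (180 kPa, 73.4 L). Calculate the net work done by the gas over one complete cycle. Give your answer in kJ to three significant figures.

W_net ≈ 10.3 kJ

Constant-volume legs do no work.
W(i) = (180)(23.3 − 73.4) = -9018 J; W(iii) = (386)(73.4 − 23.3) = 19339 J.
W_net = -9018 + 19339 = 10321 J (the clockwise enclosed area).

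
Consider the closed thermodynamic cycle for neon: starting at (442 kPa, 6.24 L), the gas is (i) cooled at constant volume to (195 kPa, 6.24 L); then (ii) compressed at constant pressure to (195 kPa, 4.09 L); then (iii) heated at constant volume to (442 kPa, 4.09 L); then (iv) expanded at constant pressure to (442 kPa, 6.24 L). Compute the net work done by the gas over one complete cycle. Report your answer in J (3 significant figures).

W_net ≈ 531 J

Constant-volume legs do no work.
W(ii) = (195)(4.09 − 6.24) = -419.3 J; W(iv) = (442)(6.24 − 4.09) = 950.3 J.
W_net = -419.3 + 950.3 = 531.1 J (the clockwise enclosed area).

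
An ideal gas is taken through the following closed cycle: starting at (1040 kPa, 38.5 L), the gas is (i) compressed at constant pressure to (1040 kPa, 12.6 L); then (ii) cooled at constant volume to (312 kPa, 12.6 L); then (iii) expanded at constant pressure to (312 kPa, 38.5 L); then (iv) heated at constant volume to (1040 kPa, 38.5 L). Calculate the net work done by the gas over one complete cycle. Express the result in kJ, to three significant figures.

Constant-volume legs do no work.
W(i) = (1040)(12.6 − 38.5) = -26936 J; W(iii) = (312)(38.5 − 12.6) = 8081 J.
W_net = -26936 + 8081 = -18855 J (the counter-clockwise enclosed area).

W_net ≈ -18.9 kJ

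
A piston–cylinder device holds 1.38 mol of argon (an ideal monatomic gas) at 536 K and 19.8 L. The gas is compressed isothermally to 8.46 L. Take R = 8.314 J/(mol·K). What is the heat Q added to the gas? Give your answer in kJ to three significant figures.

Q ≈ -5.23 kJ

Isothermal ⇒ ΔU = 0, so Q = W = nRT ln(V₂/V₁).
Q = (1.38)(8.314)(536) ln(8.46/19.8) = 6150 × -0.8503 = -5229 J.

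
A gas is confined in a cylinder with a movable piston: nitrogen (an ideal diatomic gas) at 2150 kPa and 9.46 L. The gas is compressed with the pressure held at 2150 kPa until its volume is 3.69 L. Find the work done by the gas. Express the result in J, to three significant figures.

Isobaric: W = P ΔV.
W = (2150 kPa)(3.69 − 9.46 L) = (2150)(-5.77) = -12406 J.

W ≈ -12400 J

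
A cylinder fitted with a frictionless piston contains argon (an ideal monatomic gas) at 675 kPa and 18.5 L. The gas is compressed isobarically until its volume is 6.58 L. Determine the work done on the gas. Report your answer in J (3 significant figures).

W ≈ 8050 J

Isobaric: W = P ΔV.
W = (675 kPa)(6.58 − 18.5 L) = (675)(-11.92) = -8046 J.
Work on gas = −W_by = 8046 J.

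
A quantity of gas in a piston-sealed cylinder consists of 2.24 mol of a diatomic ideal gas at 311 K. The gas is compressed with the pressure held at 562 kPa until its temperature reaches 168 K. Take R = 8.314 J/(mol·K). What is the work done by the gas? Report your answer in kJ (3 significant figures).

Isobaric: W = P ΔV = nR ΔT.
W = (2.24)(8.314)(168 − 311) = -2663 J.

W ≈ -2.66 kJ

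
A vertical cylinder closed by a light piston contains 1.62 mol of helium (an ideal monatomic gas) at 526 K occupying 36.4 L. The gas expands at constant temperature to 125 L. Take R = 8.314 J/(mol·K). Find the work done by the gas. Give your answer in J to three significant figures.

W ≈ 8740 J

Isothermal: W = nRT ln(V₂/V₁).
W = (1.62)(8.314)(526) × ln(125/36.4)
  = 7085 × 1.234
W_by_gas = 8740 J.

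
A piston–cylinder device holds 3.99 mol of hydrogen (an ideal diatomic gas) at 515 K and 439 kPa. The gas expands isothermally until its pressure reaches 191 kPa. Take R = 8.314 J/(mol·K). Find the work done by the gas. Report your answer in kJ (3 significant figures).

W ≈ 14.2 kJ

Isothermal process: W = nRT ln(V₂/V₁) = nRT ln(P₁/P₂).
W = (3.99)(8.314)(515) × ln(439/191)
  = 17084 × ln(2.298) = 17084 × 0.8322
W_by_gas = 14218 J.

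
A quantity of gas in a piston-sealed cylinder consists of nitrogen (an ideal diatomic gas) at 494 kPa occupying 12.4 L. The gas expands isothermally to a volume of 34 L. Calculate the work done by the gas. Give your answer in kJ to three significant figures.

W ≈ 6.18 kJ

Isothermal: W = nRT ln(V₂/V₁) = P₁V₁ ln(V₂/V₁).
P₁V₁ = (494 kPa)(12.4 L) = 6126 J.
W = 6126 × ln(34/12.4) = 6126 × 1.009
W_by_gas = 6179 J.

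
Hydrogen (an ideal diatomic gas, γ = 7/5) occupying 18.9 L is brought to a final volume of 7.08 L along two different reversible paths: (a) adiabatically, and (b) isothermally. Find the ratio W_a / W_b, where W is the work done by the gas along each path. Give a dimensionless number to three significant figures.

W_a / W_b ≈ 1.22

Path (a) adiabatic: W = P₁V₁(1 − (V₁/V₂)^(γ−1))/(γ−1) → W_a/(P₁V₁) = -1.203.
Path (b) isothermal: W = P₁V₁ ln(V₂/V₁) → W_b/(P₁V₁) = -0.9819.
W_a / W_b = -1.203 / -0.9819 = 1.225.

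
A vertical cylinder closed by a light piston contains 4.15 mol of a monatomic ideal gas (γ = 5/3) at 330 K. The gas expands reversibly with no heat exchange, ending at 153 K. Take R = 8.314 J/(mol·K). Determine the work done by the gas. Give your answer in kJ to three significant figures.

Adiabatic ⇒ Q = 0, so W_by = −ΔU = nCᵥ(T₁ − T₂).
Cᵥ = 3R/2 = 12.47 J/(mol·K).
W = (4.15)(12.47)(330 − 153) = 9161 J.

W ≈ 9.16 kJ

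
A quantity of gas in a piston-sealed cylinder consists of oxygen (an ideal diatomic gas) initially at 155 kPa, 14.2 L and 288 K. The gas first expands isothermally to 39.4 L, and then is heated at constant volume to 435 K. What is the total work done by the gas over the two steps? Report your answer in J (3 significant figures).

Step 1 (isothermal): W = P₁V₁ ln(V₂/V₁) = (2201) ln(39.4/14.2) = 2246 J.
Step 2 (isochoric): W = 0 (constant volume).
W_total = 2246 + 0 = 2246 J.

W_total ≈ 2250 J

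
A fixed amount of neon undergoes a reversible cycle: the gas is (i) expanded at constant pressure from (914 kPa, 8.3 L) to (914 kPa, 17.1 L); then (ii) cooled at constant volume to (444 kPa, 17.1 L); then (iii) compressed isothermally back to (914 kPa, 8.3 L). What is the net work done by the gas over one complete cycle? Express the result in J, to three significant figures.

Leg (i): W = PΔV = (914)(17.1 − 8.3) = 8043 J.
Leg (ii): W = 0.
Leg (iii): W = PᵢVᵢ ln(V_f/Vᵢ) = (7592) ln(8.3/17.1) = -5488 J.
W_net = 8043 − 5488 = 2555 J.

W_net ≈ 2560 J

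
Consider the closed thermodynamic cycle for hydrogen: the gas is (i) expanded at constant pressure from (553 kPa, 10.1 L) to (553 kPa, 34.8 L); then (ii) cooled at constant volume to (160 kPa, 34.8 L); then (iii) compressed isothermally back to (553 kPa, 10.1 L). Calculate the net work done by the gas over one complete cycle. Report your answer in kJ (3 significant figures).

W_net ≈ 6.77 kJ

Leg (i): W = PΔV = (553)(34.8 − 10.1) = 13659 J.
Leg (ii): W = 0.
Leg (iii): W = PᵢVᵢ ln(V_f/Vᵢ) = (5568) ln(10.1/34.8) = -6888 J.
W_net = 13659 − 6888 = 6771 J.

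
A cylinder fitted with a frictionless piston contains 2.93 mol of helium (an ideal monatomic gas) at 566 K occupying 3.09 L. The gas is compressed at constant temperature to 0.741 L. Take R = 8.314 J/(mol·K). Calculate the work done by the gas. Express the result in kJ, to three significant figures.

W ≈ -19.7 kJ

Isothermal: W = nRT ln(V₂/V₁).
W = (2.93)(8.314)(566) × ln(0.741/3.09)
  = 13788 × -1.428
W_by_gas = -19688 J.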